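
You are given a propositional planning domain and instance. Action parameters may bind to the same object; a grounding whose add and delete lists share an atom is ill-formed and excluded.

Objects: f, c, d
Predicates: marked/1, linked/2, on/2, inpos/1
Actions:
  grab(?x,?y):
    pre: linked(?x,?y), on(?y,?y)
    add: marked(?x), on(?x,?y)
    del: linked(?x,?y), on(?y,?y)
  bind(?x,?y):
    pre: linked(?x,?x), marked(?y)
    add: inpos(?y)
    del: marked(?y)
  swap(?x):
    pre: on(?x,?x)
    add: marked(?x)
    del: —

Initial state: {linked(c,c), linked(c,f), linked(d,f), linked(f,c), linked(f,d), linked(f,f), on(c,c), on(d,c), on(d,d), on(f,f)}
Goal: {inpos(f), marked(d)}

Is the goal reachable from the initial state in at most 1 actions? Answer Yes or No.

No

1. grab(f,c)  →  {linked(c,c), linked(c,f), linked(d,f), linked(f,d), linked(f,f), marked(f), on(d,c), on(d,d), on(f,c), on(f,f)}
2. grab(d,f)  →  {linked(c,c), linked(c,f), linked(f,d), linked(f,f), marked(d), marked(f), on(d,c), on(d,d), on(d,f), on(f,c)}
3. bind(f,f)  →  {inpos(f), linked(c,c), linked(c,f), linked(f,d), linked(f,f), marked(d), on(d,c), on(d,d), on(d,f), on(f,c)}
optimal plan length = 3; 3 > 1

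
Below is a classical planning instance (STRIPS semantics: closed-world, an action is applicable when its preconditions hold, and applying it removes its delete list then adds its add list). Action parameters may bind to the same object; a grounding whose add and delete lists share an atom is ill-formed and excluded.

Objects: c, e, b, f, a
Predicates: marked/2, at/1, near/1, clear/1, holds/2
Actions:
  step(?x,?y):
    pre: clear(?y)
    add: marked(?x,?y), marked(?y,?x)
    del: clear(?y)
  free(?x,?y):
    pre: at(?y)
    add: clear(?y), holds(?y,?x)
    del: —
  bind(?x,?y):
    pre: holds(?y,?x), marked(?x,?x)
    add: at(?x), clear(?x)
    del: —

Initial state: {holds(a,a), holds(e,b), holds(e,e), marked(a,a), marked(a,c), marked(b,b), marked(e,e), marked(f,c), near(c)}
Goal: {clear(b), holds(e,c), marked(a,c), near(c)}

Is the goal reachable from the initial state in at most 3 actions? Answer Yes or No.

1. bind(e,e)  →  {at(e), clear(e), holds(a,a), holds(e,b), holds(e,e), marked(a,a), marked(a,c), marked(b,b), marked(e,e), marked(f,c), near(c)}
2. free(c,e)  →  {at(e), clear(e), holds(a,a), holds(e,b), holds(e,c), holds(e,e), marked(a,a), marked(a,c), marked(b,b), marked(e,e), marked(f,c), near(c)}
3. bind(b,e)  →  {at(b), at(e), clear(b), clear(e), holds(a,a), holds(e,b), holds(e,c), holds(e,e), marked(a,a), marked(a,c), marked(b,b), marked(e,e), marked(f,c), near(c)}
optimal plan length = 3; 3 ≤ 3

Yes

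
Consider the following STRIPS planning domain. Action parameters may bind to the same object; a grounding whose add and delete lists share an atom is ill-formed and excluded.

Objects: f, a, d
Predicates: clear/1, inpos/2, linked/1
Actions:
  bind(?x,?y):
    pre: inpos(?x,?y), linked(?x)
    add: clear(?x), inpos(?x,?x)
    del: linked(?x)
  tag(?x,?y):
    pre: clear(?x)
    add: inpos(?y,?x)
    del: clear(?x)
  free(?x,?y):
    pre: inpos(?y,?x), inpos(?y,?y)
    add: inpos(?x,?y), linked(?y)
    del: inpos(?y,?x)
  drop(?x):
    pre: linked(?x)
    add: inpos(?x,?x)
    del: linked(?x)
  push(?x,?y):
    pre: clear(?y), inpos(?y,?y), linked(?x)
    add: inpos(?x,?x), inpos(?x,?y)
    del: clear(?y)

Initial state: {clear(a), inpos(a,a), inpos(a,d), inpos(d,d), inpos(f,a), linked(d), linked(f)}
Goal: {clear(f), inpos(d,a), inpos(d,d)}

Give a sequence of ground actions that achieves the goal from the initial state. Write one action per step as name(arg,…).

bind(f,a); tag(a,d)

1. bind(f,a)  →  {clear(a), clear(f), inpos(a,a), inpos(a,d), inpos(d,d), inpos(f,a), inpos(f,f), linked(d)}
2. tag(a,d)  →  {clear(f), inpos(a,a), inpos(a,d), inpos(d,a), inpos(d,d), inpos(f,a), inpos(f,f), linked(d)}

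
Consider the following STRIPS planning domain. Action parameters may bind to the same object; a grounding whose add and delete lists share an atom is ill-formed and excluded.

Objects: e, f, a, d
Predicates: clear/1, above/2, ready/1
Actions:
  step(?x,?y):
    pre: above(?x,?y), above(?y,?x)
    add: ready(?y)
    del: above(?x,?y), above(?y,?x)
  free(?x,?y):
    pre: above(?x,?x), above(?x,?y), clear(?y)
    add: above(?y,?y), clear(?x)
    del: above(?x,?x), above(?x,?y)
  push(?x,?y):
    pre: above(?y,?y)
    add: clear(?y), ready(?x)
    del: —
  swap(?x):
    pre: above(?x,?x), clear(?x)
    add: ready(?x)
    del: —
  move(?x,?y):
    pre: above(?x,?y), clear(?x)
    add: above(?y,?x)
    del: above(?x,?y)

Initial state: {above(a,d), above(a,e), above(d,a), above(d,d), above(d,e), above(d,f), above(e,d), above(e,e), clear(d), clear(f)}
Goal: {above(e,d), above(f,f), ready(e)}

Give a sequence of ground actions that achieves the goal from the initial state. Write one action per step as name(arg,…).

1. step(e,e)  →  {above(a,d), above(a,e), above(d,a), above(d,d), above(d,e), above(d,f), above(e,d), clear(d), clear(f), ready(e)}
2. free(d,f)  →  {above(a,d), above(a,e), above(d,a), above(d,e), above(e,d), above(f,f), clear(d), clear(f), ready(e)}

step(e,e); free(d,f)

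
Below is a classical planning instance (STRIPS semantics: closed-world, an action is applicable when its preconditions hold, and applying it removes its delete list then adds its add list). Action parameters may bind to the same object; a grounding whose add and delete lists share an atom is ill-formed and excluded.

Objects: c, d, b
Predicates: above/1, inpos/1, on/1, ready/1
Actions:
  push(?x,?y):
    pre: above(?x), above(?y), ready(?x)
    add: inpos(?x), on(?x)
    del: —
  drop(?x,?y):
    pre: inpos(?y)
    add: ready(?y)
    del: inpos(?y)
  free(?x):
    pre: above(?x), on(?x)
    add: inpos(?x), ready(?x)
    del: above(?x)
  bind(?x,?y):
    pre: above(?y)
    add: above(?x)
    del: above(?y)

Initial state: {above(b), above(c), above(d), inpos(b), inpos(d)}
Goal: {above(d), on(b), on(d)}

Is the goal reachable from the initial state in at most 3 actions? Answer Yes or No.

No

1. drop(c,d)  →  {above(b), above(c), above(d), inpos(b), ready(d)}
2. push(d,c)  →  {above(b), above(c), above(d), inpos(b), inpos(d), on(d), ready(d)}
3. drop(c,b)  →  {above(b), above(c), above(d), inpos(d), on(d), ready(b), ready(d)}
4. push(b,c)  →  {above(b), above(c), above(d), inpos(b), inpos(d), on(b), on(d), ready(b), ready(d)}
optimal plan length = 4; 4 > 3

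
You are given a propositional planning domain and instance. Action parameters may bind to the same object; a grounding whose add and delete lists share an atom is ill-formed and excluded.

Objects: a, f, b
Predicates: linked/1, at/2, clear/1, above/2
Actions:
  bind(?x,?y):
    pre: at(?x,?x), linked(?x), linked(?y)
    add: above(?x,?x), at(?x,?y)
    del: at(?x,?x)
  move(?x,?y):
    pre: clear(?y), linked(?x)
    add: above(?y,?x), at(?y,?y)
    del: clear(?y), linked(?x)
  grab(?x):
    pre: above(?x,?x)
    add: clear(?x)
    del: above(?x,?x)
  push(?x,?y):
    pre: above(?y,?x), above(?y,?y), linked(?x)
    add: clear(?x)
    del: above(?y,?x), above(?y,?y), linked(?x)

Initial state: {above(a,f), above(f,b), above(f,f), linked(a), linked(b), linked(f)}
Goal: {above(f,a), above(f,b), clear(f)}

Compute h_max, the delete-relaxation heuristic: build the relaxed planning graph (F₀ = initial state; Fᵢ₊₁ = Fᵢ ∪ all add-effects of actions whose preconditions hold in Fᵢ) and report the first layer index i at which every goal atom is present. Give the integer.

F0 = init (6 atoms)
F1 = F0 ∪ {clear(b), clear(f)}  (8 atoms)
F2 = F1 ∪ {above(b,a), above(b,b), above(b,f), above(f,a), at(b,b), at(f,f)}  (14 atoms)
goal ⊆ F2  ⇒  h_max = 2

2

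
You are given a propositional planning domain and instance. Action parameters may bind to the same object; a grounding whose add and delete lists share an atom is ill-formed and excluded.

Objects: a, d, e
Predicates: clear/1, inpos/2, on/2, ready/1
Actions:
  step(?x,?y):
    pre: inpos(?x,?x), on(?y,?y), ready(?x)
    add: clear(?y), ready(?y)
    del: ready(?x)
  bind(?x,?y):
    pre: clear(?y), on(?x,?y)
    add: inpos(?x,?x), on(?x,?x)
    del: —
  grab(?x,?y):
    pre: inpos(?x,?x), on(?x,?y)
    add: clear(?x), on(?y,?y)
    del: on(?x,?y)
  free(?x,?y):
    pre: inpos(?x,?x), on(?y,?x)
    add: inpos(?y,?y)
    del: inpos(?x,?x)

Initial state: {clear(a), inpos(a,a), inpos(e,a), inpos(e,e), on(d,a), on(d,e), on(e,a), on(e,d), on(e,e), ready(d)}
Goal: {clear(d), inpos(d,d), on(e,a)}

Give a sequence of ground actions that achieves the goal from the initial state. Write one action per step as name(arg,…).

1. bind(d,a)  →  {clear(a), inpos(a,a), inpos(d,d), inpos(e,a), inpos(e,e), on(d,a), on(d,d), on(d,e), on(e,a), on(e,d), on(e,e), ready(d)}
2. grab(d,a)  →  {clear(a), clear(d), inpos(a,a), inpos(d,d), inpos(e,a), inpos(e,e), on(a,a), on(d,d), on(d,e), on(e,a), on(e,d), on(e,e), ready(d)}

bind(d,a); grab(d,a)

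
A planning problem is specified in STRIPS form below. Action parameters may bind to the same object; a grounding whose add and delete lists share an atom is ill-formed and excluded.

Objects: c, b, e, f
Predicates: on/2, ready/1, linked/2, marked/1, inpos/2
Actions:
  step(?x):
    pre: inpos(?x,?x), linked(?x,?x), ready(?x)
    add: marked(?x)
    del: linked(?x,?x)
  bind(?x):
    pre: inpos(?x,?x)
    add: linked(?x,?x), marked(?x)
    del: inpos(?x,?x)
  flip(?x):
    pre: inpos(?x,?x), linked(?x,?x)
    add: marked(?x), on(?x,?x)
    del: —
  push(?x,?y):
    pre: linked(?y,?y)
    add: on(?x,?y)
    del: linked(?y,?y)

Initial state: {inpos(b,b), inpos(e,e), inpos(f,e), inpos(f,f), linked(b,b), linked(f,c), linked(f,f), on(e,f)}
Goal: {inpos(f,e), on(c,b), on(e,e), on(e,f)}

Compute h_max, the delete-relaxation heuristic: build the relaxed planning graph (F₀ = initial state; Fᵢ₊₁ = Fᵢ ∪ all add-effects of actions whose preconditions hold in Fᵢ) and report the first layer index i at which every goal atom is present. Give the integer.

2

F0 = init (8 atoms)
F1 = F0 ∪ {linked(e,e), marked(b), marked(e), marked(f), on(b,b), on(b,f), on(c,b), on(c,f), on(e,b), on(f,b), on(f,f)}  (19 atoms)
F2 = F1 ∪ {on(b,e), on(c,e), on(e,e), on(f,e)}  (23 atoms)
goal ⊆ F2  ⇒  h_max = 2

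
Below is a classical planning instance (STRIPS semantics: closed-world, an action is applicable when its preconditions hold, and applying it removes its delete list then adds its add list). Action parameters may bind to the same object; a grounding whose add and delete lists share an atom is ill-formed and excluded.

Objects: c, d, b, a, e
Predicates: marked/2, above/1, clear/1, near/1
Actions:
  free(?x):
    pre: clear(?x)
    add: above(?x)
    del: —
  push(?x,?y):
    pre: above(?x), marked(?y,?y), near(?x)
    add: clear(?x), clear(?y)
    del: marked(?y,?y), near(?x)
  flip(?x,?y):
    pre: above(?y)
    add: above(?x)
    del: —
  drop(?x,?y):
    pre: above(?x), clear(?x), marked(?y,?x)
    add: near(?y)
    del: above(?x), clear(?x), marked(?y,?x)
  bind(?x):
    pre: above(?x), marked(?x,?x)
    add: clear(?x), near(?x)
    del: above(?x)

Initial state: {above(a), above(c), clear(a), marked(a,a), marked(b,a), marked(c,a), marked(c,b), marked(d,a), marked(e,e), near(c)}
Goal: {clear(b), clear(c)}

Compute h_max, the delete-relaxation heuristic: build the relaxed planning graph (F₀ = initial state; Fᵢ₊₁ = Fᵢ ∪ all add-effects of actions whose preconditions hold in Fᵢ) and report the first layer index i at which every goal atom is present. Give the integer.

2

F0 = init (10 atoms)
F1 = F0 ∪ {above(b), above(d), above(e), clear(c), clear(e), near(a), near(b), near(d)}  (18 atoms)
F2 = F1 ∪ {clear(b), clear(d), near(e)}  (21 atoms)
goal ⊆ F2  ⇒  h_max = 2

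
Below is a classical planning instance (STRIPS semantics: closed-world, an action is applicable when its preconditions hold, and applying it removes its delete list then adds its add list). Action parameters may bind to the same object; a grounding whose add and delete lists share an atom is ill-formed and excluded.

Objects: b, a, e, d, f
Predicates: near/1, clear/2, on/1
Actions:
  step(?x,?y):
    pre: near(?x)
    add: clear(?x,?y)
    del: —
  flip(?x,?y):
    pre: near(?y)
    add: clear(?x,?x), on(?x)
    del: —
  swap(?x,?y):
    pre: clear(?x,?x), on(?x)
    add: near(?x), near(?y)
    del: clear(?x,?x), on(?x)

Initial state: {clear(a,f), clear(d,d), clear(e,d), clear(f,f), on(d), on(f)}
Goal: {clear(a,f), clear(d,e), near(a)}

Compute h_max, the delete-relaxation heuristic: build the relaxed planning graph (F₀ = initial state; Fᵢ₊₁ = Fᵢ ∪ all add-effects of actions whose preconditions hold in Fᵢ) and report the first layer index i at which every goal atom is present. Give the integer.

2

F0 = init (6 atoms)
F1 = F0 ∪ {near(a), near(b), near(d), near(e), near(f)}  (11 atoms)
F2 = F1 ∪ {clear(a,a), clear(a,b), clear(a,d), clear(a,e), clear(b,a), clear(b,b), clear(b,d), clear(b,e), clear(b,f), clear(d,a), clear(d,b), clear(d,e), clear(d,f), clear(e,a), clear(e,b), clear(e,e), clear(e,f), clear(f,a), clear(f,b), clear(f,d), clear(f,e), on(a), on(b), on(e)}  (35 atoms)
goal ⊆ F2  ⇒  h_max = 2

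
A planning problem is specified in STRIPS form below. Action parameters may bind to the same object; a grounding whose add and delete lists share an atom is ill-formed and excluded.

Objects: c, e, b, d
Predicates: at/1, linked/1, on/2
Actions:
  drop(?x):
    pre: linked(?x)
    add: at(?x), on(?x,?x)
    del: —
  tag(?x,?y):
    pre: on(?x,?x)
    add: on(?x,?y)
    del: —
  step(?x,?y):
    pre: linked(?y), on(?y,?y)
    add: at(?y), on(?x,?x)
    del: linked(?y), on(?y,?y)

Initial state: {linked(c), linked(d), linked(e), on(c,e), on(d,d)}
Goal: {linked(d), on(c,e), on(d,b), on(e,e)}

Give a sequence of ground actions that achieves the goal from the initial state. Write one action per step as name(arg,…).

drop(e); tag(d,b)

1. drop(e)  →  {at(e), linked(c), linked(d), linked(e), on(c,e), on(d,d), on(e,e)}
2. tag(d,b)  →  {at(e), linked(c), linked(d), linked(e), on(c,e), on(d,b), on(d,d), on(e,e)}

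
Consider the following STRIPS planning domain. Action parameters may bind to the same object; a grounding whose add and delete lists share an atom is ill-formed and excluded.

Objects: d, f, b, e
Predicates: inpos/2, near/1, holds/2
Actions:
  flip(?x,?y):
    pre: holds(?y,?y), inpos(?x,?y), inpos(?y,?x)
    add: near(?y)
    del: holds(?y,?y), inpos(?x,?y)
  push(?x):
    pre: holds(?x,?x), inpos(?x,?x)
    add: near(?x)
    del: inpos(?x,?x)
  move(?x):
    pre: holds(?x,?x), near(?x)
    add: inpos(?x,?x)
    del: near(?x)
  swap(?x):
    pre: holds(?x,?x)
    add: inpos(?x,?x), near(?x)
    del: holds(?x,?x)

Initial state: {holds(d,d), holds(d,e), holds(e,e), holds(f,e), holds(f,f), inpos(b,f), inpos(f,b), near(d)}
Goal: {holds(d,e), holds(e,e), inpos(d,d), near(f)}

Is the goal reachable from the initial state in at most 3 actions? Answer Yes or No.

1. flip(b,f)  →  {holds(d,d), holds(d,e), holds(e,e), holds(f,e), inpos(f,b), near(d), near(f)}
2. move(d)  →  {holds(d,d), holds(d,e), holds(e,e), holds(f,e), inpos(d,d), inpos(f,b), near(f)}
optimal plan length = 2; 2 ≤ 3

Yes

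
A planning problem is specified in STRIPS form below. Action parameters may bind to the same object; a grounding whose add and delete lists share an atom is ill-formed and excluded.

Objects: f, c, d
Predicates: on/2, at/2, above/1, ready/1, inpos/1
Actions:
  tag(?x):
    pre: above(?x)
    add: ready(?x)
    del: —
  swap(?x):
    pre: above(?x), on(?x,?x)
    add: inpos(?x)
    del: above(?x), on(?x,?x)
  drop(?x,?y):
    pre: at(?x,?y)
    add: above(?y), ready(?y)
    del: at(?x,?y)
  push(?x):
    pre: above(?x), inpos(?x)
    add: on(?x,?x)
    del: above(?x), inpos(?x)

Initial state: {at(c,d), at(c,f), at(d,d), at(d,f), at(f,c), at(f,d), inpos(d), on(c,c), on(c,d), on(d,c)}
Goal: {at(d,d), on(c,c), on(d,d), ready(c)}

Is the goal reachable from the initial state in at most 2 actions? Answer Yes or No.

1. drop(f,c)  →  {above(c), at(c,d), at(c,f), at(d,d), at(d,f), at(f,d), inpos(d), on(c,c), on(c,d), on(d,c), ready(c)}
2. drop(f,d)  →  {above(c), above(d), at(c,d), at(c,f), at(d,d), at(d,f), inpos(d), on(c,c), on(c,d), on(d,c), ready(c), ready(d)}
3. push(d)  →  {above(c), at(c,d), at(c,f), at(d,d), at(d,f), on(c,c), on(c,d), on(d,c), on(d,d), ready(c), ready(d)}
optimal plan length = 3; 3 > 2

No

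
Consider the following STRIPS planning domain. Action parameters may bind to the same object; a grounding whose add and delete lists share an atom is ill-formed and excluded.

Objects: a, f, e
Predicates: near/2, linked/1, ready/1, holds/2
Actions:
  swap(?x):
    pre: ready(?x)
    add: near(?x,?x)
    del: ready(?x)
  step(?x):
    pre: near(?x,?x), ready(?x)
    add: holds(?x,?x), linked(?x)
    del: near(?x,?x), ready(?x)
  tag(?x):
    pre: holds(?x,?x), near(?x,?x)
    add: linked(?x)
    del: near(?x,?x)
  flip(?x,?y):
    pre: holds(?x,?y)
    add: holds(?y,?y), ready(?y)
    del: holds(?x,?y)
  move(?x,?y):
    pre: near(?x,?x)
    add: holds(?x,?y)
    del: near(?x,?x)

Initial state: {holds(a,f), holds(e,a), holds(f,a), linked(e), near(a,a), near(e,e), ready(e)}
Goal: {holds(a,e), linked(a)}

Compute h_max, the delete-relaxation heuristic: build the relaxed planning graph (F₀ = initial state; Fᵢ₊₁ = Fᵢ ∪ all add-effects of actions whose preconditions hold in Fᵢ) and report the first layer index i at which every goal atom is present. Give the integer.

F0 = init (7 atoms)
F1 = F0 ∪ {holds(a,a), holds(a,e), holds(e,e), holds(e,f), holds(f,f), ready(a), ready(f)}  (14 atoms)
F2 = F1 ∪ {linked(a), near(f,f)}  (16 atoms)
goal ⊆ F2  ⇒  h_max = 2

2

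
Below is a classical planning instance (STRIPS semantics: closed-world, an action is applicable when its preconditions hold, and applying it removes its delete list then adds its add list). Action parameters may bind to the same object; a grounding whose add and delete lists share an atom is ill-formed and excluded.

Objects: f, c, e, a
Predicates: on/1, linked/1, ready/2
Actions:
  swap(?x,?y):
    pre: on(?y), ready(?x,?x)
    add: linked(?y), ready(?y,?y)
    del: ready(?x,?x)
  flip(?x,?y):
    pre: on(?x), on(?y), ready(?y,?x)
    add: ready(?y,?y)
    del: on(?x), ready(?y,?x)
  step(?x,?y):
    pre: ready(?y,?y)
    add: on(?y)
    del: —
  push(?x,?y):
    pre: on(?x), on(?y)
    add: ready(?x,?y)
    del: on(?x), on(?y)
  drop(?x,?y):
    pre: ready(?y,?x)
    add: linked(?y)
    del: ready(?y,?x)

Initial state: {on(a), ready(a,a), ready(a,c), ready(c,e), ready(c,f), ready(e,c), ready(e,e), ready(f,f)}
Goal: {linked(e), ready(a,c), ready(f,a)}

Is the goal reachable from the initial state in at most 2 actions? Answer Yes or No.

1. step(f,f)  →  {on(a), on(f), ready(a,a), ready(a,c), ready(c,e), ready(c,f), ready(e,c), ready(e,e), ready(f,f)}
2. push(f,a)  →  {ready(a,a), ready(a,c), ready(c,e), ready(c,f), ready(e,c), ready(e,e), ready(f,a), ready(f,f)}
3. drop(c,e)  →  {linked(e), ready(a,a), ready(a,c), ready(c,e), ready(c,f), ready(e,e), ready(f,a), ready(f,f)}
optimal plan length = 3; 3 > 2

No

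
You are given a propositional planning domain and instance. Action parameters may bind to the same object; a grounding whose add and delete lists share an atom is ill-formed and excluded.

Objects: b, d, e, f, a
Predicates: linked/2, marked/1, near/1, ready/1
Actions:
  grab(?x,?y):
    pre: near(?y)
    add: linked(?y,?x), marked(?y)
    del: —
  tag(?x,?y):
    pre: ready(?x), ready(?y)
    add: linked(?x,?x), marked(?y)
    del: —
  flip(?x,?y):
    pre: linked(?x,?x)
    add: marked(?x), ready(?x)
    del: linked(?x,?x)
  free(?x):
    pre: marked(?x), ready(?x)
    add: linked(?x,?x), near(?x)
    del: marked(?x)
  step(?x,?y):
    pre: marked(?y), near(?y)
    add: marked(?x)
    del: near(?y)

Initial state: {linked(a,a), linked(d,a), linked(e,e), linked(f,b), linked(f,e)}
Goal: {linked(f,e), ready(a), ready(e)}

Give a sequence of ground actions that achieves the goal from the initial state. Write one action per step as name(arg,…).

flip(e,b); flip(a,b)

1. flip(e,b)  →  {linked(a,a), linked(d,a), linked(f,b), linked(f,e), marked(e), ready(e)}
2. flip(a,b)  →  {linked(d,a), linked(f,b), linked(f,e), marked(a), marked(e), ready(a), ready(e)}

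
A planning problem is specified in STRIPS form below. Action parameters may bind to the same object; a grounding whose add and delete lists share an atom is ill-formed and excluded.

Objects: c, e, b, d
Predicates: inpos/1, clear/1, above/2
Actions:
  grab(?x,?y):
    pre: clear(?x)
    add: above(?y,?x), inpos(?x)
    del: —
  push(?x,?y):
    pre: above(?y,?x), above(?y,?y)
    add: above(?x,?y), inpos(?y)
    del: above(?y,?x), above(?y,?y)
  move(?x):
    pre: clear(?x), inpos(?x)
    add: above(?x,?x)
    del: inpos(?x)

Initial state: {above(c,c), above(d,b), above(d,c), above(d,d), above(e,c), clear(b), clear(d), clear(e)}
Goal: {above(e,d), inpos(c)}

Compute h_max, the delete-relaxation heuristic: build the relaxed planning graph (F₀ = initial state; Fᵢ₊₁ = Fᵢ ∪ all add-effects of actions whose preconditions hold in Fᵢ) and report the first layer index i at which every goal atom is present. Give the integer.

F0 = init (8 atoms)
F1 = F0 ∪ {above(b,b), above(b,d), above(b,e), above(c,b), above(c,d), above(c,e), above(d,e), above(e,b), above(e,d), above(e,e), inpos(b), inpos(d), inpos(e)}  (21 atoms)
F2 = F1 ∪ {above(b,c), inpos(c)}  (23 atoms)
goal ⊆ F2  ⇒  h_max = 2

2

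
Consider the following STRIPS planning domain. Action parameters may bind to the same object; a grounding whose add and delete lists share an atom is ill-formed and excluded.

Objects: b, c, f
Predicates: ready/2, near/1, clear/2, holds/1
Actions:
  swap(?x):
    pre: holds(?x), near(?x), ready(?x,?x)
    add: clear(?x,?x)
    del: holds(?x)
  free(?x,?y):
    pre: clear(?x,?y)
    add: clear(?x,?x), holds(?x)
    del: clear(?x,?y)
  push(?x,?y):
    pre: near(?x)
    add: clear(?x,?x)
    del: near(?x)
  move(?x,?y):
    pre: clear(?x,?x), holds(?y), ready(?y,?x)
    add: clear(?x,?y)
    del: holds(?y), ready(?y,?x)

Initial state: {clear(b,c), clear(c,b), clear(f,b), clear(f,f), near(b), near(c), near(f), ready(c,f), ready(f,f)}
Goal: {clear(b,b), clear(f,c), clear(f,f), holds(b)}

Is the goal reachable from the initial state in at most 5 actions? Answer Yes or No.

1. free(b,c)  →  {clear(b,b), clear(c,b), clear(f,b), clear(f,f), holds(b), near(b), near(c), near(f), ready(c,f), ready(f,f)}
2. free(c,b)  →  {clear(b,b), clear(c,c), clear(f,b), clear(f,f), holds(b), holds(c), near(b), near(c), near(f), ready(c,f), ready(f,f)}
3. move(f,c)  →  {clear(b,b), clear(c,c), clear(f,b), clear(f,c), clear(f,f), holds(b), near(b), near(c), near(f), ready(f,f)}
optimal plan length = 3; 3 ≤ 5

Yes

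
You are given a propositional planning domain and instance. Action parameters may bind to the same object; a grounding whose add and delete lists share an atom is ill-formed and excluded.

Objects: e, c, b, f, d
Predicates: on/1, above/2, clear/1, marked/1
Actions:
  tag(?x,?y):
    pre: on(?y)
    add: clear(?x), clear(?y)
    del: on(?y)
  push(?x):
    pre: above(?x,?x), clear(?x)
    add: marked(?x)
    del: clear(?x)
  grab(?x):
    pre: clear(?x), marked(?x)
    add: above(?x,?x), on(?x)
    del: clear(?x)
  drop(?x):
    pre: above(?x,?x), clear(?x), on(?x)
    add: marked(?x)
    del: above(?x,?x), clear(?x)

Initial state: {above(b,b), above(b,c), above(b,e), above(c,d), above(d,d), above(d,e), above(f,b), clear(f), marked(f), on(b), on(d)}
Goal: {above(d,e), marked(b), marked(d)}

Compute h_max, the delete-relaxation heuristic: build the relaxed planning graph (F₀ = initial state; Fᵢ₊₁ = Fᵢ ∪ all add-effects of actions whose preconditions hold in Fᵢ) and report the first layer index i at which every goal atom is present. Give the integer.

2

F0 = init (11 atoms)
F1 = F0 ∪ {above(f,f), clear(b), clear(c), clear(d), clear(e), on(f)}  (17 atoms)
F2 = F1 ∪ {marked(b), marked(d)}  (19 atoms)
goal ⊆ F2  ⇒  h_max = 2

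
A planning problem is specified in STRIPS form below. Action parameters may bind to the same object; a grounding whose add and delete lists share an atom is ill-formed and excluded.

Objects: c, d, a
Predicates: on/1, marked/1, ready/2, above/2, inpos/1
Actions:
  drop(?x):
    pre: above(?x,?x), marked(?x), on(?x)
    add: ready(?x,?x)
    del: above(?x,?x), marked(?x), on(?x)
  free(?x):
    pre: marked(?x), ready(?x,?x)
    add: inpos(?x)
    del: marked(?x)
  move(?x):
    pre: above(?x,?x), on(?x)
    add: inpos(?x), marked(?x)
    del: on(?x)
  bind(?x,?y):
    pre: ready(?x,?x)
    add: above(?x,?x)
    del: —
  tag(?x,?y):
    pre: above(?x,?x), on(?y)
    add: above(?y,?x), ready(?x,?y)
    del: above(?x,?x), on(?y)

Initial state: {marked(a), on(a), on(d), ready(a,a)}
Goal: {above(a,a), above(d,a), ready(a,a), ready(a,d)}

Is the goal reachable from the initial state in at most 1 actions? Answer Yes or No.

No

1. bind(a,c)  →  {above(a,a), marked(a), on(a), on(d), ready(a,a)}
2. tag(a,d)  →  {above(d,a), marked(a), on(a), ready(a,a), ready(a,d)}
3. bind(a,c)  →  {above(a,a), above(d,a), marked(a), on(a), ready(a,a), ready(a,d)}
optimal plan length = 3; 3 > 1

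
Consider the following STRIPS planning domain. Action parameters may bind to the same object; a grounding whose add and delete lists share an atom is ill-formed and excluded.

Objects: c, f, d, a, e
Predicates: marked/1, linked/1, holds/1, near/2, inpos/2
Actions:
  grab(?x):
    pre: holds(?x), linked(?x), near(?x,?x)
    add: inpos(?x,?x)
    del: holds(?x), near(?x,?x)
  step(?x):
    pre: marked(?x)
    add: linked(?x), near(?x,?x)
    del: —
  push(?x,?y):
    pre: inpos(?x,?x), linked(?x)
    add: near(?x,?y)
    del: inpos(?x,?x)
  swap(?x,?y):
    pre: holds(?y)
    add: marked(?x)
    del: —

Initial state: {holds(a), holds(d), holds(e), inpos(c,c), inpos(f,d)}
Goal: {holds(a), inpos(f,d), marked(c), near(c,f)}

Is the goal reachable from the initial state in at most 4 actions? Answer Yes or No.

Yes

1. swap(c,d)  →  {holds(a), holds(d), holds(e), inpos(c,c), inpos(f,d), marked(c)}
2. step(c)  →  {holds(a), holds(d), holds(e), inpos(c,c), inpos(f,d), linked(c), marked(c), near(c,c)}
3. push(c,f)  →  {holds(a), holds(d), holds(e), inpos(f,d), linked(c), marked(c), near(c,c), near(c,f)}
optimal plan length = 3; 3 ≤ 4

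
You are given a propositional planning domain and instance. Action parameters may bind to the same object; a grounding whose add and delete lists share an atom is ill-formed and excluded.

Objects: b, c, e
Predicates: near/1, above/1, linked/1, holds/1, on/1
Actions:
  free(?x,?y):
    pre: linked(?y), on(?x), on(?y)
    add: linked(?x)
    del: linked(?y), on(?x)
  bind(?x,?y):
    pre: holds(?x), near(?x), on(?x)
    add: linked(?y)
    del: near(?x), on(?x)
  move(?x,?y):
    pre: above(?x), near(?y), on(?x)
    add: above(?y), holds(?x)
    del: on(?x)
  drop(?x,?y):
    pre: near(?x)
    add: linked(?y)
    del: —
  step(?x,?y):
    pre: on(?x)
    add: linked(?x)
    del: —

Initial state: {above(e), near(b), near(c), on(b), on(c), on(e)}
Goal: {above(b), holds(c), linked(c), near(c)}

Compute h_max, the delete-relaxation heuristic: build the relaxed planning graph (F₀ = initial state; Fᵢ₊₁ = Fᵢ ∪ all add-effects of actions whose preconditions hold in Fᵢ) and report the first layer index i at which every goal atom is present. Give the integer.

F0 = init (6 atoms)
F1 = F0 ∪ {above(b), above(c), holds(e), linked(b), linked(c), linked(e)}  (12 atoms)
F2 = F1 ∪ {holds(b), holds(c)}  (14 atoms)
goal ⊆ F2  ⇒  h_max = 2

2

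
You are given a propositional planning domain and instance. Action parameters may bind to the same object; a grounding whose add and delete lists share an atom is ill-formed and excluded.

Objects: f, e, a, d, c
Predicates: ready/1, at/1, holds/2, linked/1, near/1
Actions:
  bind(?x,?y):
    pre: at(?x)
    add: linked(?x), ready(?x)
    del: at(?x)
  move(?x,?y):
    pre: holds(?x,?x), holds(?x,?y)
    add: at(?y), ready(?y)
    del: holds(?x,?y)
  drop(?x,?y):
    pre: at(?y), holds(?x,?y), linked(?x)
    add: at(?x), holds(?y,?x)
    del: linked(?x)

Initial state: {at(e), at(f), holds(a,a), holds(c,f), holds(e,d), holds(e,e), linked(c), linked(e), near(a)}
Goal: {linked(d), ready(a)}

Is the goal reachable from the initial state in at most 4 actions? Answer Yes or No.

1. move(e,d)  →  {at(d), at(e), at(f), holds(a,a), holds(c,f), holds(e,e), linked(c), linked(e), near(a), ready(d)}
2. bind(d,f)  →  {at(e), at(f), holds(a,a), holds(c,f), holds(e,e), linked(c), linked(d), linked(e), near(a), ready(d)}
3. move(a,a)  →  {at(a), at(e), at(f), holds(c,f), holds(e,e), linked(c), linked(d), linked(e), near(a), ready(a), ready(d)}
optimal plan length = 3; 3 ≤ 4

Yes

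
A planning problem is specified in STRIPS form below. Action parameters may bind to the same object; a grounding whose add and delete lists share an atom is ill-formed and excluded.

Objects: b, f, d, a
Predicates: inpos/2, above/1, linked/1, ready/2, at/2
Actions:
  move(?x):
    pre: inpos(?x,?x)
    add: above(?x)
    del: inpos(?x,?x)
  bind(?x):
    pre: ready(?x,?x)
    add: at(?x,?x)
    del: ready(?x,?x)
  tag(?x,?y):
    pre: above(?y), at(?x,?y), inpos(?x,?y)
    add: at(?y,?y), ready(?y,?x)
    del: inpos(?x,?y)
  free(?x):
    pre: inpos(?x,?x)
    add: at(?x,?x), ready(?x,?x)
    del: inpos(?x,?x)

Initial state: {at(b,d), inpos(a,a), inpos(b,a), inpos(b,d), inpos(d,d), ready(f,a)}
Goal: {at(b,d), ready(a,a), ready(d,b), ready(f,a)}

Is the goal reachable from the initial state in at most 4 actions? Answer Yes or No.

Yes

1. move(d)  →  {above(d), at(b,d), inpos(a,a), inpos(b,a), inpos(b,d), ready(f,a)}
2. tag(b,d)  →  {above(d), at(b,d), at(d,d), inpos(a,a), inpos(b,a), ready(d,b), ready(f,a)}
3. free(a)  →  {above(d), at(a,a), at(b,d), at(d,d), inpos(b,a), ready(a,a), ready(d,b), ready(f,a)}
optimal plan length = 3; 3 ≤ 4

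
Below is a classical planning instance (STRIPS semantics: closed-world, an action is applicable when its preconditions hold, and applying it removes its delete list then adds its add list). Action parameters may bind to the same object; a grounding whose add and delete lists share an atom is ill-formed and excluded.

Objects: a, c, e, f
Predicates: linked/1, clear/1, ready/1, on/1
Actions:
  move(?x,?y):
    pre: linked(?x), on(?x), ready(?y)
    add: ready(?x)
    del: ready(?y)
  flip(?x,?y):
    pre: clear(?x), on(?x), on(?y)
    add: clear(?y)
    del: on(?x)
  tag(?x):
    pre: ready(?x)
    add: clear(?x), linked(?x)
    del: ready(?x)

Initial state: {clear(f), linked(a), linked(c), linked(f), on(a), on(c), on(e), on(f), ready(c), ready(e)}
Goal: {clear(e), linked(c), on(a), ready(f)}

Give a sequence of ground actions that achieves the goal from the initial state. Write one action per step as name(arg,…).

move(f,c); flip(f,e)

1. move(f,c)  →  {clear(f), linked(a), linked(c), linked(f), on(a), on(c), on(e), on(f), ready(e), ready(f)}
2. flip(f,e)  →  {clear(e), clear(f), linked(a), linked(c), linked(f), on(a), on(c), on(e), ready(e), ready(f)}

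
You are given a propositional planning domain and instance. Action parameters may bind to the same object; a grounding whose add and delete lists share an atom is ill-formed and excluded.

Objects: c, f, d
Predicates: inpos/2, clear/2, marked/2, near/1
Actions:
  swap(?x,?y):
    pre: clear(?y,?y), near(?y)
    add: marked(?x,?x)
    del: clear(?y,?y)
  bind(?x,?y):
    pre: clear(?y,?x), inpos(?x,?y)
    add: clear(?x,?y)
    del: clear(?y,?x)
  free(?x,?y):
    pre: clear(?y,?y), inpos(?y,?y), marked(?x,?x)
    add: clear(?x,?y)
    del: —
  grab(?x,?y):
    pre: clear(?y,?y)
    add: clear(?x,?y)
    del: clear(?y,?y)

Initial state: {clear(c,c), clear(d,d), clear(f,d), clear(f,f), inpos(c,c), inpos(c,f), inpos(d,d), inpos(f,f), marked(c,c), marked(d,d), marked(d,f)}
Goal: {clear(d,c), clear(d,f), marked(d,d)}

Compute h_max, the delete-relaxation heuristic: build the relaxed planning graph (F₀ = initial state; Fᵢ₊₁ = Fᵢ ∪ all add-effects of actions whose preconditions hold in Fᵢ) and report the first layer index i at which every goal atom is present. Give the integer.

F0 = init (11 atoms)
F1 = F0 ∪ {clear(c,d), clear(c,f), clear(d,c), clear(d,f), clear(f,c)}  (16 atoms)
goal ⊆ F1  ⇒  h_max = 1

1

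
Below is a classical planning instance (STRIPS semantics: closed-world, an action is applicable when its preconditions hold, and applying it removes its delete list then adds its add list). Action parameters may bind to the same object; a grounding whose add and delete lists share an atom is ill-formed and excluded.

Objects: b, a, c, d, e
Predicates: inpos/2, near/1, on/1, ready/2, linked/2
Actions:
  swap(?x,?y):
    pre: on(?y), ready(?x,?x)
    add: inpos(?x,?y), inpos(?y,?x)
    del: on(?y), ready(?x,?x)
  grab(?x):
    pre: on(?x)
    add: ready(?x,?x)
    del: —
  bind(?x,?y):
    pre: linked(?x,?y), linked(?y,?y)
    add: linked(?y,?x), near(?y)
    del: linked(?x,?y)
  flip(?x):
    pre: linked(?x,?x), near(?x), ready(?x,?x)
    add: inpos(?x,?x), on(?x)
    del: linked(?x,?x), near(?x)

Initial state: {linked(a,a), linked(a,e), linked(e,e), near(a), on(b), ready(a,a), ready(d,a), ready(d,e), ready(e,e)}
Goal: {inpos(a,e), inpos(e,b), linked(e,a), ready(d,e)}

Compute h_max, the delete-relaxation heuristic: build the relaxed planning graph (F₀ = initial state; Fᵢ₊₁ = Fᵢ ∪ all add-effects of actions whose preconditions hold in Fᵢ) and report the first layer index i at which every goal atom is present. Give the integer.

2

F0 = init (9 atoms)
F1 = F0 ∪ {inpos(a,a), inpos(a,b), inpos(b,a), inpos(b,e), inpos(e,b), linked(e,a), near(e), on(a), ready(b,b)}  (18 atoms)
F2 = F1 ∪ {inpos(a,e), inpos(b,b), inpos(e,a), inpos(e,e), on(e)}  (23 atoms)
goal ⊆ F2  ⇒  h_max = 2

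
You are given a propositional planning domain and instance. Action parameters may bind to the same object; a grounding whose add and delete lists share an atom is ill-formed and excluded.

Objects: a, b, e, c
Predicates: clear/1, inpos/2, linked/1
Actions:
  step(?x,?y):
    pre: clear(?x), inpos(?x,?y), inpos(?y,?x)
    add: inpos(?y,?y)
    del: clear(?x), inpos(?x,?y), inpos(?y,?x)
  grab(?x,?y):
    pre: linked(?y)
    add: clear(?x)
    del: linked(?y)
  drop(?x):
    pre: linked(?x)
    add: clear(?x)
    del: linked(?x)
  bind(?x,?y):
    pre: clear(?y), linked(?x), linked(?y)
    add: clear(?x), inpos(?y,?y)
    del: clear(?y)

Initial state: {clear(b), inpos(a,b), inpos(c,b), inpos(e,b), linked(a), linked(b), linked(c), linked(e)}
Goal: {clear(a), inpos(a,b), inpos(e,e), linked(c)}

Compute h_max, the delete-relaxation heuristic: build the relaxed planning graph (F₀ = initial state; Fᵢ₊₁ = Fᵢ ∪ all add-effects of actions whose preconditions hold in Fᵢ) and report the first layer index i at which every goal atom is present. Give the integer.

F0 = init (8 atoms)
F1 = F0 ∪ {clear(a), clear(c), clear(e), inpos(b,b)}  (12 atoms)
F2 = F1 ∪ {inpos(a,a), inpos(c,c), inpos(e,e)}  (15 atoms)
goal ⊆ F2  ⇒  h_max = 2

2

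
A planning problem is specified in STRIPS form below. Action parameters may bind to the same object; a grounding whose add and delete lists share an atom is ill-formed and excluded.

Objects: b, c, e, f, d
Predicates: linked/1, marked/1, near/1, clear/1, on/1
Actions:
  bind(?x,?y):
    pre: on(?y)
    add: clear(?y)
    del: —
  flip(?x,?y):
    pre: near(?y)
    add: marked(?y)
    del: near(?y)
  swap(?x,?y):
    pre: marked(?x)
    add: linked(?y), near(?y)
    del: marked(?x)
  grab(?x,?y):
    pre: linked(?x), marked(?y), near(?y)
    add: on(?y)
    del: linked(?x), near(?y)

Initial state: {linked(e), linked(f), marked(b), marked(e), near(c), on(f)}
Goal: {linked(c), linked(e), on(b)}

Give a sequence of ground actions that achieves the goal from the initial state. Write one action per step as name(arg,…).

swap(e,b); grab(b,b); swap(b,c)

1. swap(e,b)  →  {linked(b), linked(e), linked(f), marked(b), near(b), near(c), on(f)}
2. grab(b,b)  →  {linked(e), linked(f), marked(b), near(c), on(b), on(f)}
3. swap(b,c)  →  {linked(c), linked(e), linked(f), near(c), on(b), on(f)}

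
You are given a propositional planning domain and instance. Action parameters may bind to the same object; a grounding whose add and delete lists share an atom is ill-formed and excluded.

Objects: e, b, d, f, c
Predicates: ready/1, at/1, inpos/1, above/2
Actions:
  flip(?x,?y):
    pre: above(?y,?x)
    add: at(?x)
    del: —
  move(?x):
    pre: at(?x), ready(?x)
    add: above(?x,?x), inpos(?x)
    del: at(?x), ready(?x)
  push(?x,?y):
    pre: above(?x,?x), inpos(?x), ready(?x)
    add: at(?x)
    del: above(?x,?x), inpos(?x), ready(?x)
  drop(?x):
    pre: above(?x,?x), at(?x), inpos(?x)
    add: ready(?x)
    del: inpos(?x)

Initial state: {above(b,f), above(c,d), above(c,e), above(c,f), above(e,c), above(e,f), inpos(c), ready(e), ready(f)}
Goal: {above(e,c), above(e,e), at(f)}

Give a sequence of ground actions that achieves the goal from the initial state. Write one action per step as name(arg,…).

1. flip(e,c)  →  {above(b,f), above(c,d), above(c,e), above(c,f), above(e,c), above(e,f), at(e), inpos(c), ready(e), ready(f)}
2. flip(f,e)  →  {above(b,f), above(c,d), above(c,e), above(c,f), above(e,c), above(e,f), at(e), at(f), inpos(c), ready(e), ready(f)}
3. move(e)  →  {above(b,f), above(c,d), above(c,e), above(c,f), above(e,c), above(e,e), above(e,f), at(f), inpos(c), inpos(e), ready(f)}

flip(e,c); flip(f,e); move(e)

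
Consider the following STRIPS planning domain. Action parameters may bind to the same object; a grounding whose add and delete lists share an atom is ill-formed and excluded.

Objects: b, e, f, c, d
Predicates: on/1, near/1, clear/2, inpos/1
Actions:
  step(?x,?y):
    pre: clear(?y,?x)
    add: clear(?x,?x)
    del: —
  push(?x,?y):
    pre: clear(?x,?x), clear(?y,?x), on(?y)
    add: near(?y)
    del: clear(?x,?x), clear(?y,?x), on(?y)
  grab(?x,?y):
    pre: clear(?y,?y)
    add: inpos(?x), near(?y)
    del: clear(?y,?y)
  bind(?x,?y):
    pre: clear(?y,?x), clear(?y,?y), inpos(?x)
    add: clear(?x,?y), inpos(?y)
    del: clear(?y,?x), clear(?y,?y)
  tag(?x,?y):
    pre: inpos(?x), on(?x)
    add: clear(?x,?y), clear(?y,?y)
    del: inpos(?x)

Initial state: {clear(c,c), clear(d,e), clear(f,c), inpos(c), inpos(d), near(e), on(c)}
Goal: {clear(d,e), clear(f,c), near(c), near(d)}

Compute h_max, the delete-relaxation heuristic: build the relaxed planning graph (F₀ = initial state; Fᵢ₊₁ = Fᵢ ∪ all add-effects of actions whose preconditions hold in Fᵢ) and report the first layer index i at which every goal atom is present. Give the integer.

F0 = init (7 atoms)
F1 = F0 ∪ {clear(b,b), clear(c,b), clear(c,d), clear(c,e), clear(c,f), clear(d,d), clear(e,e), clear(f,f), inpos(b), inpos(e), inpos(f), near(c)}  (19 atoms)
F2 = F1 ∪ {clear(b,c), clear(d,c), clear(e,c), clear(e,d), near(b), near(d), near(f)}  (26 atoms)
goal ⊆ F2  ⇒  h_max = 2

2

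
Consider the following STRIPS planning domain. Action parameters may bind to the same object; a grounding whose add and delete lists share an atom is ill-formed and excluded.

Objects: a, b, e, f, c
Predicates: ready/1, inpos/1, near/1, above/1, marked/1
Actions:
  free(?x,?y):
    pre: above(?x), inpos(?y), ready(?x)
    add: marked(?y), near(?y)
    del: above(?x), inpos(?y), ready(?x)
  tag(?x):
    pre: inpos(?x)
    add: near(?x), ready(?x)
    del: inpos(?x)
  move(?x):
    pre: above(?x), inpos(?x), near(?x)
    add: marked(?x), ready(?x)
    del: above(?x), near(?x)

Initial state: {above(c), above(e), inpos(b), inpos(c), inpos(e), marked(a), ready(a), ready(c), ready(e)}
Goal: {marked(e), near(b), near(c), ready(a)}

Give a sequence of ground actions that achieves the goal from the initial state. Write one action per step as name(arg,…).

free(e,b); free(c,e); tag(c)

1. free(e,b)  →  {above(c), inpos(c), inpos(e), marked(a), marked(b), near(b), ready(a), ready(c)}
2. free(c,e)  →  {inpos(c), marked(a), marked(b), marked(e), near(b), near(e), ready(a)}
3. tag(c)  →  {marked(a), marked(b), marked(e), near(b), near(c), near(e), ready(a), ready(c)}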